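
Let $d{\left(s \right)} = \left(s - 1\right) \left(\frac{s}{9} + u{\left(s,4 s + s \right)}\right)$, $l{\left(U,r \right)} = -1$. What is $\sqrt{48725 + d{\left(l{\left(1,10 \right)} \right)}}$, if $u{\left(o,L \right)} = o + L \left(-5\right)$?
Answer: $\frac{\sqrt{438095}}{3} \approx 220.63$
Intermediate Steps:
$u{\left(o,L \right)} = o - 5 L$
$d{\left(s \right)} = - \frac{215 s \left(-1 + s\right)}{9}$ ($d{\left(s \right)} = \left(s - 1\right) \left(\frac{s}{9} + \left(s - 5 \left(4 s + s\right)\right)\right) = \left(-1 + s\right) \left(s \frac{1}{9} + \left(s - 5 \cdot 5 s\right)\right) = \left(-1 + s\right) \left(\frac{s}{9} + \left(s - 25 s\right)\right) = \left(-1 + s\right) \left(\frac{s}{9} - 24 s\right) = \left(-1 + s\right) \left(- \frac{215 s}{9}\right) = - \frac{215 s \left(-1 + s\right)}{9}$)
$\sqrt{48725 + d{\left(l{\left(1,10 \right)} \right)}} = \sqrt{48725 + \frac{215}{9} \left(-1\right) \left(1 - -1\right)} = \sqrt{48725 + \frac{215}{9} \left(-1\right) \left(1 + 1\right)} = \sqrt{48725 + \frac{215}{9} \left(-1\right) 2} = \sqrt{48725 - \frac{430}{9}} = \sqrt{\frac{438095}{9}} = \frac{\sqrt{438095}}{3}$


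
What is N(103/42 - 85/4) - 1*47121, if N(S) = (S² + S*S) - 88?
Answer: -164060111/3528 ≈ -46502.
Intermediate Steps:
N(S) = -88 + 2*S² (N(S) = (S² + S²) - 88 = 2*S² - 88 = -88 + 2*S²)
N(103/42 - 85/4) - 1*47121 = (-88 + 2*(103/42 - 85/4)²) - 1*47121 = (-88 + 2*(103*(1/42) - 85*¼)²) - 47121 = (-88 + 2*(103/42 - 85/4)²) - 47121 = (-88 + 2*(-1579/84)²) - 47121 = (-88 + 2*(2493241/7056)) - 47121 = (-88 + 2493241/3528) - 47121 = 2182777/3528 - 47121 = -164060111/3528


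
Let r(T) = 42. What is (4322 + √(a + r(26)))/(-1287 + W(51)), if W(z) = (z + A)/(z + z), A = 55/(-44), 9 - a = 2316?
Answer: -1763376/524897 - 408*I*√2265/524897 ≈ -3.3595 - 0.036993*I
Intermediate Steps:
a = -2307 (a = 9 - 1*2316 = 9 - 2316 = -2307)
A = -5/4 (A = 55*(-1/44) = -5/4 ≈ -1.2500)
W(z) = (-5/4 + z)/(2*z) (W(z) = (z - 5/4)/(z + z) = (-5/4 + z)/((2*z)) = (-5/4 + z)*(1/(2*z)) = (-5/4 + z)/(2*z))
(4322 + √(a + r(26)))/(-1287 + W(51)) = (4322 + √(-2307 + 42))/(-1287 + (⅛)*(-5 + 4*51)/51) = (4322 + √(-2265))/(-1287 + (⅛)*(1/51)*(-5 + 204)) = (4322 + I*√2265)/(-1287 + (⅛)*(1/51)*199) = (4322 + I*√2265)/(-1287 + 199/408) = (4322 + I*√2265)/(-524897/408) = (4322 + I*√2265)*(-408/524897) = -1763376/524897 - 408*I*√2265/524897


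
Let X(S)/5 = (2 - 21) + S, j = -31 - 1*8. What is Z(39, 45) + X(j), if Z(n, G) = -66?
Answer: -356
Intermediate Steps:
j = -39 (j = -31 - 8 = -39)
X(S) = -95 + 5*S (X(S) = 5*((2 - 21) + S) = 5*(-19 + S) = -95 + 5*S)
Z(39, 45) + X(j) = -66 + (-95 + 5*(-39)) = -66 + (-95 - 195) = -66 - 290 = -356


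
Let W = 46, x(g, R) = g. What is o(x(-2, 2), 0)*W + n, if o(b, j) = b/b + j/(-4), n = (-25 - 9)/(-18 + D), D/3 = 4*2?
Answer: 121/3 ≈ 40.333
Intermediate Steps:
D = 24 (D = 3*(4*2) = 3*8 = 24)
n = -17/3 (n = (-25 - 9)/(-18 + 24) = -34/6 = -34*⅙ = -17/3 ≈ -5.6667)
o(b, j) = 1 - j/4 (o(b, j) = 1 + j*(-¼) = 1 - j/4)
o(x(-2, 2), 0)*W + n = (1 - ¼*0)*46 - 17/3 = (1 + 0)*46 - 17/3 = 1*46 - 17/3 = 46 - 17/3 = 121/3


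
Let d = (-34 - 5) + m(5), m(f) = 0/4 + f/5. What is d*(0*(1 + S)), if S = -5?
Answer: 0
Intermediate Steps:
m(f) = f/5 (m(f) = 0*(1/4) + f*(1/5) = 0 + f/5 = f/5)
d = -38 (d = (-34 - 5) + (1/5)*5 = -39 + 1 = -38)
d*(0*(1 + S)) = -0*(1 - 5) = -0*(-4) = -38*0 = 0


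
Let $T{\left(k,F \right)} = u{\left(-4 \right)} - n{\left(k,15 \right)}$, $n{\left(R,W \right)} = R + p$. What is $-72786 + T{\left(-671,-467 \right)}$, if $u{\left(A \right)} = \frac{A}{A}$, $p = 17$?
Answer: $-72131$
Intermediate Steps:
$u{\left(A \right)} = 1$
$n{\left(R,W \right)} = 17 + R$ ($n{\left(R,W \right)} = R + 17 = 17 + R$)
$T{\left(k,F \right)} = -16 - k$ ($T{\left(k,F \right)} = 1 - \left(17 + k\right) = -16 - k$)
$-72786 + T{\left(-671,-467 \right)} = -72786 - -655 = -72786 + \left(-16 + 671\right) = -72786 + 655 = -72131$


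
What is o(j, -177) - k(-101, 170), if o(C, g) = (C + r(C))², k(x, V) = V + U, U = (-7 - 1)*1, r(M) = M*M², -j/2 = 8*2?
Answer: 1075839838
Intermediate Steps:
j = -32 (j = -16*2 = -2*16 = -32)
r(M) = M³
U = -8 (U = -8*1 = -8)
k(x, V) = -8 + V (k(x, V) = V - 8 = -8 + V)
o(C, g) = (C + C³)²
o(j, -177) - k(-101, 170) = (-32)²*(1 + (-32)²)² - (-8 + 170) = 1024*(1 + 1024)² - 1*162 = 1024*1025² - 162 = 1024*1050625 - 162 = 1075840000 - 162 = 1075839838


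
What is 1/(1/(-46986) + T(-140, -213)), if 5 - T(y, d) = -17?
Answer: 46986/1033691 ≈ 0.045455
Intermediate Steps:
T(y, d) = 22 (T(y, d) = 5 - 1*(-17) = 5 + 17 = 22)
1/(1/(-46986) + T(-140, -213)) = 1/(1/(-46986) + 22) = 1/(-1/46986 + 22) = 1/(1033691/46986) = 46986/1033691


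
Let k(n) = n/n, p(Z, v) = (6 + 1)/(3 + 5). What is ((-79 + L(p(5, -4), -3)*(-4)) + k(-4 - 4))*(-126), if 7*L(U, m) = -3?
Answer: 9612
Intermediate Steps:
p(Z, v) = 7/8
L(U, m) = -3/7 (L(U, m) = (⅐)*(-3) = -3/7)
k(n) = 1
((-79 + L(p(5, -4), -3)*(-4)) + k(-4 - 4))*(-126) = ((-79 - 3/7*(-4)) + 1)*(-126) = ((-79 + 12/7) + 1)*(-126) = (-541/7 + 1)*(-126) = -534/7*(-126) = 9612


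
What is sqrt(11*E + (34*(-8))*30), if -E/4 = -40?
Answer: 80*I ≈ 80.0*I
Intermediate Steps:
E = 160 (E = -4*(-40) = 160)
sqrt(11*E + (34*(-8))*30) = sqrt(11*160 + (34*(-8))*30) = sqrt(1760 - 272*30) = sqrt(1760 - 8160) = sqrt(-6400) = 80*I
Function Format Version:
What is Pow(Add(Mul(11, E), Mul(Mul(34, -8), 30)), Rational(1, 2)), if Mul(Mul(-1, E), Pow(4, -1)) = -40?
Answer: Mul(80, I) ≈ Mul(80.000, I)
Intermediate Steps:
E = 160 (E = Mul(-4, -40) = 160)
Pow(Add(Mul(11, E), Mul(Mul(34, -8), 30)), Rational(1, 2)) = Pow(Add(Mul(11, 160), Mul(Mul(34, -8), 30)), Rational(1, 2)) = Pow(Add(1760, Mul(-272, 30)), Rational(1, 2)) = Pow(Add(1760, -8160), Rational(1, 2)) = Pow(-6400, Rational(1, 2)) = Mul(80, I)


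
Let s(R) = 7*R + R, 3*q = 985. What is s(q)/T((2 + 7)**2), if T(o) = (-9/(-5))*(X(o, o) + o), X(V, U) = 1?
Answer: 19700/1107 ≈ 17.796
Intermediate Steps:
q = 985/3 (q = (1/3)*985 = 985/3 ≈ 328.33)
s(R) = 8*R
T(o) = 9/5 + 9*o/5 (T(o) = (-9/(-5))*(1 + o) = (-9*(-1/5))*(1 + o) = 9*(1 + o)/5 = 9/5 + 9*o/5)
s(q)/T((2 + 7)**2) = (8*(985/3))/(9/5 + 9*(2 + 7)**2/5) = 7880/(3*(9/5 + (9/5)*9**2)) = 7880/(3*(9/5 + (9/5)*81)) = 7880/(3*(9/5 + 729/5)) = 7880/(3*(738/5)) = (7880/3)*(5/738) = 19700/1107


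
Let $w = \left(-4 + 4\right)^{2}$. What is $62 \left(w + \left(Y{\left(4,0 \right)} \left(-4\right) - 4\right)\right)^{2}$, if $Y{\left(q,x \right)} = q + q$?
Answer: $80352$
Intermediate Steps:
$Y{\left(q,x \right)} = 2 q$
$w = 0$ ($w = 0^{2} = 0$)
$62 \left(w + \left(Y{\left(4,0 \right)} \left(-4\right) - 4\right)\right)^{2} = 62 \left(0 + \left(2 \cdot 4 \left(-4\right) - 4\right)\right)^{2} = 62 \left(0 + \left(8 \left(-4\right) - 4\right)\right)^{2} = 62 \left(0 - 36\right)^{2} = 62 \left(-36\right)^{2} = 62 \cdot 1296 = 80352$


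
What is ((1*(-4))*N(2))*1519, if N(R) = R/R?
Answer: -6076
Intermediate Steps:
N(R) = 1
((1*(-4))*N(2))*1519 = ((1*(-4))*1)*1519 = -4*1*1519 = -4*1519 = -6076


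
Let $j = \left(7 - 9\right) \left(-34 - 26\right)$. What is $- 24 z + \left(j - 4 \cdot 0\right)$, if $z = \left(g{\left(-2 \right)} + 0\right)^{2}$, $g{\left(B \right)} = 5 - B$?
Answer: $-1056$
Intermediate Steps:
$j = 120$ ($j = \left(-2\right) \left(-60\right) = 120$)
$z = 49$ ($z = \left(\left(5 - -2\right) + 0\right)^{2} = \left(\left(5 + 2\right) + 0\right)^{2} = \left(7 + 0\right)^{2} = 7^{2} = 49$)
$- 24 z + \left(j - 4 \cdot 0\right) = \left(-24\right) 49 + \left(120 - 4 \cdot 0\right) = -1176 + \left(120 - 0\right) = -1176 + \left(120 + 0\right) = -1176 + 120 = -1056$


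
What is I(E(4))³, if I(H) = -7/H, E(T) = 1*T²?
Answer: -343/4096 ≈ -0.083740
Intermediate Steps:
E(T) = T²
I(E(4))³ = (-7/(4²))³ = (-7/16)³ = -343/4096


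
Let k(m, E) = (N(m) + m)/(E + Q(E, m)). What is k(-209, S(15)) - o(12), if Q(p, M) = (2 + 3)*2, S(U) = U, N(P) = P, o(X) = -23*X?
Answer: 6482/25 ≈ 259.28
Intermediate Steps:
Q(p, M) = 10 (Q(p, M) = 5*2 = 10)
k(m, E) = 2*m/(10 + E) (k(m, E) = (m + m)/(E + 10) = (2*m)/(10 + E) = 2*m/(10 + E))
k(-209, S(15)) - o(12) = 2*(-209)/(10 + 15) - (-23)*12 = 2*(-209)/25 - 1*(-276) = 2*(-209)*(1/25) + 276 = -418/25 + 276 = 6482/25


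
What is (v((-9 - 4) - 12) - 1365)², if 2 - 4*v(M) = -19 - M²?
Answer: 5793649/4 ≈ 1.4484e+6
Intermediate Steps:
v(M) = 21/4 + M²/4 (v(M) = ½ - (-19 - M²)/4 = ½ + (19/4 + M²/4) = 21/4 + M²/4)
(v((-9 - 4) - 12) - 1365)² = ((21/4 + ((-9 - 4) - 12)²/4) - 1365)² = ((21/4 + (-13 - 12)²/4) - 1365)² = ((21/4 + (¼)*(-25)²) - 1365)² = ((21/4 + (¼)*625) - 1365)² = ((21/4 + 625/4) - 1365)² = (323/2 - 1365)² = (-2407/2)² = 5793649/4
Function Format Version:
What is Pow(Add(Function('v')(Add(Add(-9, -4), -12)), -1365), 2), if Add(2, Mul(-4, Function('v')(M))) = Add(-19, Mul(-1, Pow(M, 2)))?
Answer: Rational(5793649, 4) ≈ 1.4484e+6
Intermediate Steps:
Function('v')(M) = Add(Rational(21, 4), Mul(Rational(1, 4), Pow(M, 2))) (Function('v')(M) = Add(Rational(1, 2), Mul(Rational(-1, 4), Add(-19, Mul(-1, Pow(M, 2))))) = Add(Rational(1, 2), Add(Rational(19, 4), Mul(Rational(1, 4), Pow(M, 2)))) = Add(Rational(21, 4), Mul(Rational(1, 4), Pow(M, 2))))
Pow(Add(Function('v')(Add(Add(-9, -4), -12)), -1365), 2) = Pow(Add(Add(Rational(21, 4), Mul(Rational(1, 4), Pow(Add(Add(-9, -4), -12), 2))), -1365), 2) = Pow(Add(Add(Rational(21, 4), Mul(Rational(1, 4), Pow(Add(-13, -12), 2))), -1365), 2) = Pow(Add(Add(Rational(21, 4), Mul(Rational(1, 4), Pow(-25, 2))), -1365), 2) = Pow(Add(Add(Rational(21, 4), Mul(Rational(1, 4), 625)), -1365), 2) = Pow(Add(Add(Rational(21, 4), Rational(625, 4)), -1365), 2) = Pow(Add(Rational(323, 2), -1365), 2) = Pow(Rational(-2407, 2), 2) = Rational(5793649, 4)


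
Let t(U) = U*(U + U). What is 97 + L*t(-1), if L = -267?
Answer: -437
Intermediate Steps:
t(U) = 2*U**2 (t(U) = U*(2*U) = 2*U**2)
97 + L*t(-1) = 97 - 534*(-1)**2 = 97 - 534 = -437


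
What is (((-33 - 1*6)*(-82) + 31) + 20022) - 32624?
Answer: -9373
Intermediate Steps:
(((-33 - 1*6)*(-82) + 31) + 20022) - 32624 = (((-33 - 6)*(-82) + 31) + 20022) - 32624 = ((-39*(-82) + 31) + 20022) - 32624 = ((3198 + 31) + 20022) - 32624 = (3229 + 20022) - 32624 = 23251 - 32624 = -9373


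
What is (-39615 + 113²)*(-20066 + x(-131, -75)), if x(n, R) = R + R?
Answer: 542718736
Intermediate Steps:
x(n, R) = 2*R
(-39615 + 113²)*(-20066 + x(-131, -75)) = (-39615 + 113²)*(-20066 + 2*(-75)) = (-39615 + 12769)*(-20066 - 150) = -26846*(-20216) = 542718736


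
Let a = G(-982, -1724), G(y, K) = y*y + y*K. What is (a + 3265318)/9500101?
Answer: 5922610/9500101 ≈ 0.62343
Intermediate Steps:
G(y, K) = y² + K*y
a = 2657292 (a = -982*(-1724 - 982) = -982*(-2706) = 2657292)
(a + 3265318)/9500101 = (2657292 + 3265318)/9500101 = 5922610*(1/9500101) = 5922610/9500101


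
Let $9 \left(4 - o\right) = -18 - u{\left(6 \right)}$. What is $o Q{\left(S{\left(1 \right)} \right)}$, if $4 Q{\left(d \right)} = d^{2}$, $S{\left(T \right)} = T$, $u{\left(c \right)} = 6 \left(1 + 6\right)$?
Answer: $\frac{8}{3} \approx 2.6667$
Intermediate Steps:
$u{\left(c \right)} = 42$ ($u{\left(c \right)} = 6 \cdot 7 = 42$)
$Q{\left(d \right)} = \frac{d^{2}}{4}$
$o = \frac{32}{3}$ ($o = 4 - \frac{-18 - 42}{9} = 4 - - \frac{20}{3} = 4 + \frac{20}{3} = \frac{32}{3} \approx 10.667$)
$o Q{\left(S{\left(1 \right)} \right)} = \frac{32 \frac{1^{2}}{4}}{3} = \frac{32 \cdot \frac{1}{4} \cdot 1}{3} = \frac{32}{3} \cdot \frac{1}{4} = \frac{8}{3}$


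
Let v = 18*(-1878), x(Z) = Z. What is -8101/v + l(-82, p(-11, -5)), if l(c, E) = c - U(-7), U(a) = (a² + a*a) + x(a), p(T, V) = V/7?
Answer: -5839991/33804 ≈ -172.76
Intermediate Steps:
p(T, V) = V/7 (p(T, V) = V*(⅐) = V/7)
v = -33804
U(a) = a + 2*a² (U(a) = (a² + a*a) + a = (a² + a²) + a = 2*a² + a = a + 2*a²)
l(c, E) = -91 + c (l(c, E) = c - (-7)*(1 + 2*(-7)) = c - (-7)*(1 - 14) = c - (-7)*(-13) = c - 1*91 = c - 91 = -91 + c)
-8101/v + l(-82, p(-11, -5)) = -8101/(-33804) + (-91 - 82) = -8101*(-1/33804) - 173 = 8101/33804 - 173 = -5839991/33804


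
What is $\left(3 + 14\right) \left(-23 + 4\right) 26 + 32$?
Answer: $-8366$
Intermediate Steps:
$\left(3 + 14\right) \left(-23 + 4\right) 26 + 32 = 17 \left(-19\right) 26 + 32 = \left(-323\right) 26 + 32 = -8398 + 32 = -8366$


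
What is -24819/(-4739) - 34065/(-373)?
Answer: 170691522/1767647 ≈ 96.564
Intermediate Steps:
-24819/(-4739) - 34065/(-373) = -24819*(-1/4739) - 34065*(-1/373) = 24819/4739 + 34065/373 = 170691522/1767647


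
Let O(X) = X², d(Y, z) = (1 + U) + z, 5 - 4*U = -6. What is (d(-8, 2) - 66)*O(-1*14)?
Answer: -11809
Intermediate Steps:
U = 11/4 (U = 5/4 - ¼*(-6) = 5/4 + 3/2 = 11/4 ≈ 2.7500)
d(Y, z) = 15/4 + z (d(Y, z) = (1 + 11/4) + z = 15/4 + z)
(d(-8, 2) - 66)*O(-1*14) = ((15/4 + 2) - 66)*(-1*14)² = (23/4 - 66)*(-14)² = -241/4*196 = -11809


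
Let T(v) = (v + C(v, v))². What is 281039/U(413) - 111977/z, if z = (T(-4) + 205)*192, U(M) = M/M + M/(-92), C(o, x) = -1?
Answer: -126868745633/1575040 ≈ -80550.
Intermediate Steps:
U(M) = 1 - M/92 (U(M) = 1 + M*(-1/92) = 1 - M/92)
T(v) = (-1 + v)² (T(v) = (v - 1)² = (-1 + v)²)
z = 44160 (z = ((-1 - 4)² + 205)*192 = ((-5)² + 205)*192 = (25 + 205)*192 = 230*192 = 44160)
281039/U(413) - 111977/z = 281039/(1 - 1/92*413) - 111977/44160 = 281039/(1 - 413/92) - 111977*1/44160 = 281039/(-321/92) - 111977/44160 = 281039*(-92/321) - 111977/44160 = -25855588/321 - 111977/44160 = -126868745633/1575040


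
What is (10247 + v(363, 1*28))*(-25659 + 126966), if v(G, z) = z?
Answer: 1040929425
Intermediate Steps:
(10247 + v(363, 1*28))*(-25659 + 126966) = (10247 + 1*28)*(-25659 + 126966) = (10247 + 28)*101307 = 10275*101307 = 1040929425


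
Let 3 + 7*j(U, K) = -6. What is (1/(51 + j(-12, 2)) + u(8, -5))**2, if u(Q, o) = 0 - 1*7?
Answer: 5900041/121104 ≈ 48.719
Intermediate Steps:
u(Q, o) = -7 (u(Q, o) = 0 - 7 = -7)
j(U, K) = -9/7 (j(U, K) = -3/7 + (1/7)*(-6) = -3/7 - 6/7 = -9/7)
(1/(51 + j(-12, 2)) + u(8, -5))**2 = (1/(51 - 9/7) - 7)**2 = (1/(348/7) - 7)**2 = (7/348 - 7)**2 = (-2429/348)**2 = 5900041/121104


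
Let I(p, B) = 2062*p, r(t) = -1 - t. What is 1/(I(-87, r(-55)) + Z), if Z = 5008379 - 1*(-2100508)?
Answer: 1/6929493 ≈ 1.4431e-7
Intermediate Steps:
Z = 7108887 (Z = 5008379 + 2100508 = 7108887)
1/(I(-87, r(-55)) + Z) = 1/(2062*(-87) + 7108887) = 1/(-179394 + 7108887) = 1/6929493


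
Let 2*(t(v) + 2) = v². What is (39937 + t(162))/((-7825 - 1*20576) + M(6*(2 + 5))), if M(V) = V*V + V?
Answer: -53057/26595 ≈ -1.9950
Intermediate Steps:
M(V) = V + V² (M(V) = V² + V = V + V²)
t(v) = -2 + v²/2
(39937 + t(162))/((-7825 - 1*20576) + M(6*(2 + 5))) = (39937 + (-2 + (½)*162²))/((-7825 - 1*20576) + (6*(2 + 5))*(1 + 6*(2 + 5))) = (39937 + (-2 + (½)*26244))/((-7825 - 20576) + (6*7)*(1 + 6*7)) = (39937 + (-2 + 13122))/(-28401 + 42*(1 + 42)) = (39937 + 13120)/(-28401 + 42*43) = 53057/(-28401 + 1806) = 53057/(-26595) = 53057*(-1/26595) = -53057/26595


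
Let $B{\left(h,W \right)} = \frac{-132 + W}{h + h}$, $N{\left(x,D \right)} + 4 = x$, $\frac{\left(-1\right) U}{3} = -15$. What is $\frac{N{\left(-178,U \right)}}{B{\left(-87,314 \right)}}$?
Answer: $174$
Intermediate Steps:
$U = 45$ ($U = \left(-3\right) \left(-15\right) = 45$)
$N{\left(x,D \right)} = -4 + x$
$B{\left(h,W \right)} = \frac{-132 + W}{2 h}$
$\frac{N{\left(-178,U \right)}}{B{\left(-87,314 \right)}} = \frac{-4 - 178}{\frac{1}{2} \frac{1}{-87} \left(-132 + 314\right)} = - \frac{182}{\frac{1}{2} \left(- \frac{1}{87}\right) 182} = - \frac{182}{- \frac{91}{87}} = \left(-182\right) \left(- \frac{87}{91}\right) = 174$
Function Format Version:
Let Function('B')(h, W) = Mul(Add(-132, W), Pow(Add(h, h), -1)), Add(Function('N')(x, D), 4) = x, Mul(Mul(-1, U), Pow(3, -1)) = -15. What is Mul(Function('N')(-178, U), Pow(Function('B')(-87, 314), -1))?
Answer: 174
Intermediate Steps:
U = 45 (U = Mul(-3, -15) = 45)
Function('N')(x, D) = Add(-4, x)
Function('B')(h, W) = Mul(Rational(1, 2), Pow(h, -1), Add(-132, W)) (Function('B')(h, W) = Mul(Add(-132, W), Pow(Mul(2, h), -1)) = Mul(Add(-132, W), Mul(Rational(1, 2), Pow(h, -1))) = Mul(Rational(1, 2), Pow(h, -1), Add(-132, W)))
Mul(Function('N')(-178, U), Pow(Function('B')(-87, 314), -1)) = Mul(Add(-4, -178), Pow(Mul(Rational(1, 2), Pow(-87, -1), Add(-132, 314)), -1)) = Mul(-182, Pow(Mul(Rational(1, 2), Rational(-1, 87), 182), -1)) = Mul(-182, Pow(Rational(-91, 87), -1)) = Mul(-182, Rational(-87, 91)) = 174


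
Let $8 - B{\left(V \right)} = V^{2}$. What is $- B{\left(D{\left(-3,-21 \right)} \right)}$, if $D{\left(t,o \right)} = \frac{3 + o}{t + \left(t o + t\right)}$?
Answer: $- \frac{2852}{361} \approx -7.9003$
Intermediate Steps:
$D{\left(t,o \right)} = \frac{3 + o}{2 t + o t}$ ($D{\left(t,o \right)} = \frac{3 + o}{t + \left(o t + t\right)} = \frac{3 + o}{t + \left(t + o t\right)} = \frac{3 + o}{2 t + o t}$)
$B{\left(V \right)} = 8 - V^{2}$
$- B{\left(D{\left(-3,-21 \right)} \right)} = - (8 - \left(\frac{3 - 21}{\left(-3\right) \left(2 - 21\right)}\right)^{2}) = - (8 - \left(\left(- \frac{1}{3}\right) \frac{1}{-19} \left(-18\right)\right)^{2}) = - (8 - \left(\left(- \frac{1}{3}\right) \left(- \frac{1}{19}\right) \left(-18\right)\right)^{2}) = - (8 - \left(- \frac{6}{19}\right)^{2}) = - (8 - \frac{36}{361}) = \left(-1\right) \frac{2852}{361} = - \frac{2852}{361}$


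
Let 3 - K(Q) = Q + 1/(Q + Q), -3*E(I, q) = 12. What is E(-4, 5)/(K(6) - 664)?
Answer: 48/8005 ≈ 0.0059962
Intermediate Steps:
E(I, q) = -4 (E(I, q) = -⅓*12 = -4)
K(Q) = 3 - Q - 1/(2*Q) (K(Q) = 3 - (Q + 1/(Q + Q)) = 3 - (Q + 1/(2*Q)) = 3 + (-Q - 1/(2*Q)) = 3 - Q - 1/(2*Q))
E(-4, 5)/(K(6) - 664) = -4/((3 - 1*6 - ½/6) - 664) = -4/((3 - 6 - ½*⅙) - 664) = -4/((3 - 6 - 1/12) - 664) = -4/(-37/12 - 664) = -4/(-8005/12) = -12/8005*(-4) = 48/8005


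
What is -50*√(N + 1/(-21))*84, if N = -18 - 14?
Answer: -200*I*√14133 ≈ -23776.0*I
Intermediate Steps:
N = -32
-50*√(N + 1/(-21))*84 = -50*√(-32 + 1/(-21))*84 = -50*√(-32 - 1/21)*84 = -50*I*√14133/21*84 = -200*I*√14133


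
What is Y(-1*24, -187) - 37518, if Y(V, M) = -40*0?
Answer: -37518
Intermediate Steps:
Y(V, M) = 0
Y(-1*24, -187) - 37518 = 0 - 37518 = -37518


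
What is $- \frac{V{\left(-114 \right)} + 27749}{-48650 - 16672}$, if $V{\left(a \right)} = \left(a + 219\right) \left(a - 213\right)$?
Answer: $- \frac{3293}{32661} \approx -0.10082$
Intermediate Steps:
$V{\left(a \right)} = \left(-213 + a\right) \left(219 + a\right)$ ($V{\left(a \right)} = \left(219 + a\right) \left(-213 + a\right) = \left(-213 + a\right) \left(219 + a\right)$)
$- \frac{V{\left(-114 \right)} + 27749}{-48650 - 16672} = - \frac{\left(-46647 + \left(-114\right)^{2} + 6 \left(-114\right)\right) + 27749}{-48650 - 16672} = - \frac{\left(-46647 + 12996 - 684\right) + 27749}{-65322} = - \frac{\left(-34335 + 27749\right) \left(-1\right)}{65322} = - \frac{\left(-6586\right) \left(-1\right)}{65322} = \left(-1\right) \frac{3293}{32661} = - \frac{3293}{32661}$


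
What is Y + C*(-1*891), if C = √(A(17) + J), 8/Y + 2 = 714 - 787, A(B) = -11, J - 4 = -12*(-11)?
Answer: -8/75 - 4455*√5 ≈ -9961.8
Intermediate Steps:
J = 136 (J = 4 - 12*(-11) = 4 + 132 = 136)
Y = -8/75 (Y = 8/(-2 + (714 - 787)) = 8/(-2 - 73) = 8/(-75) = 8*(-1/75) = -8/75 ≈ -0.10667)
C = 5*√5 (C = √(-11 + 136) = √125 = 5*√5 ≈ 11.180)
Y + C*(-1*891) = -8/75 + (5*√5)*(-1*891) = -8/75 + (5*√5)*(-891) = -8/75 - 4455*√5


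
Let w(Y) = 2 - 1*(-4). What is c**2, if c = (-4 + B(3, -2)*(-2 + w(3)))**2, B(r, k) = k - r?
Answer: 331776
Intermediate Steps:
w(Y) = 6 (w(Y) = 2 + 4 = 6)
c = 576 (c = (-4 + (-2 - 1*3)*(-2 + 6))**2 = (-4 + (-2 - 3)*4)**2 = (-4 - 5*4)**2 = (-4 - 20)**2 = (-24)**2 = 576)
c**2 = 576**2 = 331776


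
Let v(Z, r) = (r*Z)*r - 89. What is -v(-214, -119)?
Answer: 3030543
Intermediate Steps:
v(Z, r) = -89 + Z*r² (v(Z, r) = (Z*r)*r - 89 = Z*r² - 89 = -89 + Z*r²)
-v(-214, -119) = -(-89 - 214*(-119)²) = -(-89 - 214*14161) = -(-89 - 3030454) = -1*(-3030543) = 3030543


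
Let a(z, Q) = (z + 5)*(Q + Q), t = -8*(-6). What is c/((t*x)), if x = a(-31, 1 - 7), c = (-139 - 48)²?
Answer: 34969/14976 ≈ 2.3350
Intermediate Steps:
t = 48
a(z, Q) = 2*Q*(5 + z) (a(z, Q) = (5 + z)*(2*Q) = 2*Q*(5 + z))
c = 34969 (c = (-187)² = 34969)
x = 312 (x = 2*(1 - 7)*(5 - 31) = 2*(-6)*(-26) = 312)
c/((t*x)) = 34969/((48*312)) = 34969/14976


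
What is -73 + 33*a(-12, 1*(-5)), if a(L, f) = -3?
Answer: -172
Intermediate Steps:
-73 + 33*a(-12, 1*(-5)) = -73 + 33*(-3) = -73 - 99 = -172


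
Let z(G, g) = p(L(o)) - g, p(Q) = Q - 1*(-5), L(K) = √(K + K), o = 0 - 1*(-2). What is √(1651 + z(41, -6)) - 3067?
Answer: -3067 + 8*√26 ≈ -3026.2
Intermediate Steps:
o = 2 (o = 0 + 2 = 2)
L(K) = √2*√K (L(K) = √(2*K) = √2*√K)
p(Q) = 5 + Q (p(Q) = Q + 5 = 5 + Q)
z(G, g) = 7 - g (z(G, g) = (5 + √2*√2) - g = (5 + 2) - g = 7 - g)
√(1651 + z(41, -6)) - 3067 = √(1651 + (7 - 1*(-6))) - 3067 = √(1651 + (7 + 6)) - 3067 = √(1651 + 13) - 3067 = √1664 - 3067 = 8*√26 - 3067 = -3067 + 8*√26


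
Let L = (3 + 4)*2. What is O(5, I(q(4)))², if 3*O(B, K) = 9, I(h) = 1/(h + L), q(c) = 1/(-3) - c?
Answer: 9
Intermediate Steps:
L = 14 (L = 7*2 = 14)
q(c) = -⅓ - c
I(h) = 1/(14 + h) (I(h) = 1/(h + 14) = 1/(14 + h))
O(B, K) = 3 (O(B, K) = (⅓)*9 = 3)
O(5, I(q(4)))² = 3² = 9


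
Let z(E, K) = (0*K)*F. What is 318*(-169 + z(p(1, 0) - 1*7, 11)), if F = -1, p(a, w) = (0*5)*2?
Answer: -53742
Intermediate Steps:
p(a, w) = 0 (p(a, w) = 0*2 = 0)
z(E, K) = 0 (z(E, K) = (0*K)*(-1) = 0*(-1) = 0)
318*(-169 + z(p(1, 0) - 1*7, 11)) = 318*(-169 + 0) = 318*(-169) = -53742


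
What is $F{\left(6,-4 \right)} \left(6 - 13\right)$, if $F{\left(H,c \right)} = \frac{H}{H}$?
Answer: $-7$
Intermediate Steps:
$F{\left(H,c \right)} = 1$
$F{\left(6,-4 \right)} \left(6 - 13\right) = 1 \left(6 - 13\right) = 1 \left(-7\right) = -7$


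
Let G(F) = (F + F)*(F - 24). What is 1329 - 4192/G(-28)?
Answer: 120808/91 ≈ 1327.6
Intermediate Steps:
G(F) = 2*F*(-24 + F) (G(F) = (2*F)*(-24 + F) = 2*F*(-24 + F))
1329 - 4192/G(-28) = 1329 - 4192/(2*(-28)*(-24 - 28)) = 1329 - 4192/(2*(-28)*(-52)) = 1329 - 4192/2912 = 1329 - 1*131/91 = 1329 - 131/91 = 120808/91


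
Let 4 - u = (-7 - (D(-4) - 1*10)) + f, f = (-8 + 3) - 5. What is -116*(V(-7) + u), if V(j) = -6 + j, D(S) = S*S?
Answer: -1624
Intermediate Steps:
D(S) = S²
f = -10 (f = -5 - 5 = -10)
u = 27 (u = 4 - ((-7 - ((-4)² - 1*10)) - 10) = 4 - ((-7 - (16 - 10)) - 10) = 4 - ((-7 - 1*6) - 10) = 4 - ((-7 - 6) - 10) = 4 - (-13 - 10) = 4 - 1*(-23) = 4 + 23 = 27)
-116*(V(-7) + u) = -116*((-6 - 7) + 27) = -116*(-13 + 27) = -116*14 = -1624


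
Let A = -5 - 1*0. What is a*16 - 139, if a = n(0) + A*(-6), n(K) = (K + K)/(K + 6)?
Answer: 341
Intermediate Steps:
A = -5 (A = -5 + 0 = -5)
n(K) = 2*K/(6 + K) (n(K) = (2*K)/(6 + K) = 2*K/(6 + K))
a = 30 (a = 2*0/(6 + 0) - 5*(-6) = 2*0/6 + 30 = 2*0*(1/6) + 30 = 0 + 30 = 30)
a*16 - 139 = 30*16 - 139 = 480 - 139 = 341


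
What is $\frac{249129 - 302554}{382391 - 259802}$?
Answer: $- \frac{53425}{122589} \approx -0.43581$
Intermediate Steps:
$\frac{249129 - 302554}{382391 - 259802} = - \frac{53425}{122589}$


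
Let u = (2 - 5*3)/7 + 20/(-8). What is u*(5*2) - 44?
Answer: -613/7 ≈ -87.571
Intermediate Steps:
u = -61/14 (u = (2 - 15)*(⅐) + 20*(-⅛) = -13*⅐ - 5/2 = -13/7 - 5/2 = -61/14 ≈ -4.3571)
u*(5*2) - 44 = -305*2/14 - 44 = -61/14*10 - 44 = -305/7 - 44 = -613/7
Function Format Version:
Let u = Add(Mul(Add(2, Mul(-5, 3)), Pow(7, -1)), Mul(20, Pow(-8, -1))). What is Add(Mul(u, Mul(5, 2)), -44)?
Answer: Rational(-613, 7) ≈ -87.571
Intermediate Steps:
u = Rational(-61, 14) (u = Add(Mul(Add(2, -15), Rational(1, 7)), Mul(20, Rational(-1, 8))) = Add(Mul(-13, Rational(1, 7)), Rational(-5, 2)) = Add(Rational(-13, 7), Rational(-5, 2)) = Rational(-61, 14) ≈ -4.3571)
Add(Mul(u, Mul(5, 2)), -44) = Add(Mul(Rational(-61, 14), Mul(5, 2)), -44) = Add(Mul(Rational(-61, 14), 10), -44) = Add(Rational(-305, 7), -44) = Rational(-613, 7)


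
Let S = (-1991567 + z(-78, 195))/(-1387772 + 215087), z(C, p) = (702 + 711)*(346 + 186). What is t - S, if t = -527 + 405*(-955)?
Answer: -454184485721/1172685 ≈ -3.8730e+5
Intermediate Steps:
z(C, p) = 751716 (z(C, p) = 1413*532 = 751716)
S = 1239851/1172685 (S = (-1991567 + 751716)/(-1387772 + 215087) = -1239851/(-1172685) = -1239851*(-1/1172685) = 1239851/1172685 ≈ 1.0573)
t = -387302 (t = -527 - 386775 = -387302)
t - S = -387302 - 1*1239851/1172685 = -387302 - 1239851/1172685 = -454184485721/1172685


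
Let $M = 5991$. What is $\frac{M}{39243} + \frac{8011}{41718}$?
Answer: $\frac{188102737}{545713158} \approx 0.34469$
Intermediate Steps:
$\frac{M}{39243} + \frac{8011}{41718} = \frac{5991}{39243} + \frac{8011}{41718} = 5991 \cdot \frac{1}{39243} + 8011 \cdot \frac{1}{41718} = \frac{1997}{13081} + \frac{8011}{41718} = \frac{188102737}{545713158}$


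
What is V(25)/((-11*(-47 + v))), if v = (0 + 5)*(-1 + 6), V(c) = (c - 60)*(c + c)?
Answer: -875/121 ≈ -7.2314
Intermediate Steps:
V(c) = 2*c*(-60 + c) (V(c) = (-60 + c)*(2*c) = 2*c*(-60 + c))
v = 25 (v = 5*5 = 25)
V(25)/((-11*(-47 + v))) = (2*25*(-60 + 25))/((-11*(-47 + 25))) = (2*25*(-35))/((-11*(-22))) = -1750/242 = -1750*1/242 = -875/121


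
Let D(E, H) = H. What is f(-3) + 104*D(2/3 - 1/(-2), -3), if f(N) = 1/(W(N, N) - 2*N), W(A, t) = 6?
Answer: -3743/12 ≈ -311.92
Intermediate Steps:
f(N) = 1/(6 - 2*N)
f(-3) + 104*D(2/3 - 1/(-2), -3) = -1/(-6 + 2*(-3)) + 104*(-3) = -1/(-6 - 6) - 312 = -1/(-12) - 312 = -1*(-1/12) - 312 = 1/12 - 312 = -3743/12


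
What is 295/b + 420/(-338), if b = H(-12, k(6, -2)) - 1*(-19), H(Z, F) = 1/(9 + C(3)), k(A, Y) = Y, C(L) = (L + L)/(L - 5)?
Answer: 54996/3887 ≈ 14.149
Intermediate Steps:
C(L) = 2*L/(-5 + L) (C(L) = (2*L)/(-5 + L) = 2*L/(-5 + L))
H(Z, F) = ⅙ (H(Z, F) = 1/(9 + 2*3/(-5 + 3)) = 1/(9 + 2*3/(-2)) = 1/(9 + 2*3*(-½)) = 1/(9 - 3) = 1/6 = ⅙)
b = 115/6 (b = ⅙ - 1*(-19) = ⅙ + 19 = 115/6 ≈ 19.167)
295/b + 420/(-338) = 295/(115/6) + 420/(-338) = 295*(6/115) + 420*(-1/338) = 354/23 - 210/169 = 54996/3887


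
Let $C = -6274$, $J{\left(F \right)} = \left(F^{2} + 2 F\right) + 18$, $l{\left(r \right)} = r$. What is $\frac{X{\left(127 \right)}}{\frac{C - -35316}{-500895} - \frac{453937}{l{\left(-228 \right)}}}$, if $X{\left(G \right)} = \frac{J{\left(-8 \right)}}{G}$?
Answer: $\frac{2512489320}{9625251769651} \approx 0.00026103$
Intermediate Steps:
$J{\left(F \right)} = 18 + F^{2} + 2 F$
$X{\left(G \right)} = \frac{66}{G}$ ($X{\left(G \right)} = \frac{18 + \left(-8\right)^{2} + 2 \left(-8\right)}{G} = \frac{18 + 64 - 16}{G} = \frac{66}{G}$)
$\frac{X{\left(127 \right)}}{\frac{C - -35316}{-500895} - \frac{453937}{l{\left(-228 \right)}}} = \frac{66 \cdot \frac{1}{127}}{\frac{-6274 - -35316}{-500895} - \frac{453937}{-228}} = \frac{66 \cdot \frac{1}{127}}{\left(-6274 + 35316\right) \left(- \frac{1}{500895}\right) - - \frac{453937}{228}} = \frac{66}{127 \left(29042 \left(- \frac{1}{500895}\right) + \frac{453937}{228}\right)} = \frac{66}{127 \left(- \frac{29042}{500895} + \frac{453937}{228}\right)} = \frac{66}{127 \cdot \frac{75789384013}{38068020}} = \frac{66}{127} \cdot \frac{38068020}{75789384013} = \frac{2512489320}{9625251769651}$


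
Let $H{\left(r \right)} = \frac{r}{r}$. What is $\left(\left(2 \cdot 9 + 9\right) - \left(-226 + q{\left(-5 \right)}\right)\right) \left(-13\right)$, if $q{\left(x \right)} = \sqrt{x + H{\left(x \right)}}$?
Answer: $-3289 + 26 i \approx -3289.0 + 26.0 i$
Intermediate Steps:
$H{\left(r \right)} = 1$
$q{\left(x \right)} = \sqrt{1 + x}$ ($q{\left(x \right)} = \sqrt{x + 1} = \sqrt{1 + x}$)
$\left(\left(2 \cdot 9 + 9\right) - \left(-226 + q{\left(-5 \right)}\right)\right) \left(-13\right) = \left(\left(2 \cdot 9 + 9\right) + \left(226 - \sqrt{1 - 5}\right)\right) \left(-13\right) = \left(\left(18 + 9\right) + \left(226 - \sqrt{-4}\right)\right) \left(-13\right) = \left(27 + \left(226 - 2 i\right)\right) \left(-13\right) = \left(253 - 2 i\right) \left(-13\right) = -3289 + 26 i$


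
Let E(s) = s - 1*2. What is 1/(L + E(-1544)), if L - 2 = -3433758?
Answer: -1/3435302 ≈ -2.9110e-7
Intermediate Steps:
L = -3433756 (L = 2 - 3433758 = -3433756)
E(s) = -2 + s (E(s) = s - 2 = -2 + s)
1/(L + E(-1544)) = 1/(-3433756 + (-2 - 1544)) = 1/(-3433756 - 1546) = 1/(-3435302) = -1/3435302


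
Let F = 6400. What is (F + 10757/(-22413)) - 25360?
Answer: -13708427/723 ≈ -18960.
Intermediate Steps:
(F + 10757/(-22413)) - 25360 = (6400 + 10757/(-22413)) - 25360 = (6400 + 10757*(-1/22413)) - 25360 = (6400 - 347/723) - 25360 = 4626853/723 - 25360 = -13708427/723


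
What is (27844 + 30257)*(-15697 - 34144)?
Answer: -2895811941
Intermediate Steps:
(27844 + 30257)*(-15697 - 34144) = 58101*(-49841) = -2895811941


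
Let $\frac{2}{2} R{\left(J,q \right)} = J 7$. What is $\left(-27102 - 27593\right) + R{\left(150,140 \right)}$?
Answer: $-53645$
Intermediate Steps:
$R{\left(J,q \right)} = 7 J$ ($R{\left(J,q \right)} = J 7 = 7 J$)
$\left(-27102 - 27593\right) + R{\left(150,140 \right)} = \left(-27102 - 27593\right) + 7 \cdot 150 = -54695 + 1050 = -53645$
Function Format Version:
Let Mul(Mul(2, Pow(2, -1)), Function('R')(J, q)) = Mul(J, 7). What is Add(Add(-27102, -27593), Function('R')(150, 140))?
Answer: -53645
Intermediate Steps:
Function('R')(J, q) = Mul(7, J) (Function('R')(J, q) = Mul(J, 7) = Mul(7, J))
Add(Add(-27102, -27593), Function('R')(150, 140)) = Add(Add(-27102, -27593), Mul(7, 150)) = Add(-54695, 1050) = -53645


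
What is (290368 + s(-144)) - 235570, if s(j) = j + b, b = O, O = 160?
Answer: 54814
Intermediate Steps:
b = 160
s(j) = 160 + j (s(j) = j + 160 = 160 + j)
(290368 + s(-144)) - 235570 = (290368 + (160 - 144)) - 235570 = (290368 + 16) - 235570 = 290384 - 235570 = 54814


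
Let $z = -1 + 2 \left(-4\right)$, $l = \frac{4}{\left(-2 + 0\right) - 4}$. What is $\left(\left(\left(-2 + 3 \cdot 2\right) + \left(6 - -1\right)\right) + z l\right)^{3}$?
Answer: $4913$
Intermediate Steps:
$l = - \frac{2}{3}$ ($l = \frac{4}{-2 - 4} = \frac{4}{-6} = 4 \left(- \frac{1}{6}\right) = - \frac{2}{3} \approx -0.66667$)
$z = -9$ ($z = -1 - 8 = -9$)
$\left(\left(\left(-2 + 3 \cdot 2\right) + \left(6 - -1\right)\right) + z l\right)^{3} = \left(\left(\left(-2 + 3 \cdot 2\right) + \left(6 - -1\right)\right) - -6\right)^{3} = \left(\left(\left(-2 + 6\right) + \left(6 + 1\right)\right) + 6\right)^{3} = \left(\left(4 + 7\right) + 6\right)^{3} = \left(11 + 6\right)^{3} = 17^{3} = 4913$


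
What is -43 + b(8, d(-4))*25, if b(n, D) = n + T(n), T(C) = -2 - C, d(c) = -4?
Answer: -93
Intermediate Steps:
b(n, D) = -2 (b(n, D) = n + (-2 - n) = -2)
-43 + b(8, d(-4))*25 = -43 - 2*25 = -43 - 50 = -93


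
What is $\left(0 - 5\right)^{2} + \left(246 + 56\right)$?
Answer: $327$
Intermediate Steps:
$\left(0 - 5\right)^{2} + \left(246 + 56\right) = \left(-5\right)^{2} + 302 = 25 + 302 = 327$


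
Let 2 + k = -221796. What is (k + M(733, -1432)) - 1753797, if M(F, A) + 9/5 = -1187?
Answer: -9883919/5 ≈ -1.9768e+6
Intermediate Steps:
k = -221798 (k = -2 - 221796 = -221798)
M(F, A) = -5944/5 (M(F, A) = -9/5 - 1187 = -5944/5)
(k + M(733, -1432)) - 1753797 = (-221798 - 5944/5) - 1753797 = -1114934/5 - 1753797 = -9883919/5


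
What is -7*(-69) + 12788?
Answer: 13271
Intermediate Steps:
-7*(-69) + 12788 = 483 + 12788 = 13271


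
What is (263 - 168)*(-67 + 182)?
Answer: 10925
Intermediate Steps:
(263 - 168)*(-67 + 182) = 95*115 = 10925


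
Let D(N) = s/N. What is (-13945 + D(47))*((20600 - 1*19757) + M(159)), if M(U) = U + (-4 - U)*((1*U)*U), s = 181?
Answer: 2699433688434/47 ≈ 5.7435e+10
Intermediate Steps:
D(N) = 181/N
M(U) = U + U²*(-4 - U) (M(U) = U + (-4 - U)*(U*U) = U + (-4 - U)*U² = U + U²*(-4 - U))
(-13945 + D(47))*((20600 - 1*19757) + M(159)) = (-13945 + 181/47)*((20600 - 1*19757) + 159*(1 - 1*159² - 4*159)) = (-13945 + 181*(1/47))*((20600 - 19757) + 159*(1 - 1*25281 - 636)) = (-13945 + 181/47)*(843 + 159*(1 - 25281 - 636)) = -655234*(843 + 159*(-25916))/47 = -655234*(843 - 4120644)/47 = -655234/47*(-4119801) = 2699433688434/47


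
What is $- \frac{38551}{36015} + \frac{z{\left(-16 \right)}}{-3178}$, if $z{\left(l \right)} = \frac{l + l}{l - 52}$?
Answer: $- \frac{148788889}{138981885} \approx -1.0706$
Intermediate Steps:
$z{\left(l \right)} = \frac{2 l}{-52 + l}$
$- \frac{38551}{36015} + \frac{z{\left(-16 \right)}}{-3178} = - \frac{38551}{36015} + \frac{2 \left(-16\right) \frac{1}{-52 - 16}}{-3178} = \left(-38551\right) \frac{1}{36015} + 2 \left(-16\right) \frac{1}{-68} \left(- \frac{1}{3178}\right) = - \frac{38551}{36015} + 2 \left(-16\right) \left(- \frac{1}{68}\right) \left(- \frac{1}{3178}\right) = - \frac{38551}{36015} + \frac{8}{17} \left(- \frac{1}{3178}\right) = - \frac{38551}{36015} - \frac{4}{27013} = - \frac{148788889}{138981885}$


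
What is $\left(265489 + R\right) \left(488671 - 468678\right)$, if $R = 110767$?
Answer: $7522486208$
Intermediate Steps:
$\left(265489 + R\right) \left(488671 - 468678\right) = \left(265489 + 110767\right) \left(488671 - 468678\right) = 376256 \cdot 19993 = 7522486208$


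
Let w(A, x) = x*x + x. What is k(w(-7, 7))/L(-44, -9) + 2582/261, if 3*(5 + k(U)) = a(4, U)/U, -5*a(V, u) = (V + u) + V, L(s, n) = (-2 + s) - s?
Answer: 227111/18270 ≈ 12.431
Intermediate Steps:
L(s, n) = -2
a(V, u) = -2*V/5 - u/5 (a(V, u) = -((V + u) + V)/5 = -(u + 2*V)/5 = -2*V/5 - u/5)
w(A, x) = x + x**2 (w(A, x) = x**2 + x = x + x**2)
k(U) = -5 + (-8/5 - U/5)/(3*U) (k(U) = -5 + ((-2/5*4 - U/5)/U)/3 = -5 + ((-8/5 - U/5)/U)/3 = -5 + (-8/5 - U/5)/(3*U))
k(w(-7, 7))/L(-44, -9) + 2582/261 = (4*(-2 - 133*(1 + 7))/(15*((7*(1 + 7)))))/(-2) + 2582/261 = (4*(-2 - 133*8)/(15*((7*8))))*(-1/2) + 2582*(1/261) = ((4/15)*(-2 - 19*56)/56)*(-1/2) + 2582/261 = ((4/15)*(1/56)*(-2 - 1064))*(-1/2) + 2582/261 = ((4/15)*(1/56)*(-1066))*(-1/2) + 2582/261 = -533/105*(-1/2) + 2582/261 = 533/210 + 2582/261 = 227111/18270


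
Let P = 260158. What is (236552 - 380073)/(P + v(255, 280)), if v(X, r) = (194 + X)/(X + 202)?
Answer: -92771/168165 ≈ -0.55167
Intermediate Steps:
v(X, r) = (194 + X)/(202 + X)
(236552 - 380073)/(P + v(255, 280)) = (236552 - 380073)/(260158 + (194 + 255)/(202 + 255)) = -143521/(260158 + 449/457) = -143521/118892655/457 = -143521*457/118892655 = -92771/168165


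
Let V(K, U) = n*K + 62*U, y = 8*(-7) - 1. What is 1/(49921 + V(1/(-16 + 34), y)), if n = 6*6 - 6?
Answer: 3/139166 ≈ 2.1557e-5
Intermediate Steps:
n = 30 (n = 36 - 6 = 30)
y = -57 (y = -56 - 1 = -57)
V(K, U) = 30*K + 62*U
1/(49921 + V(1/(-16 + 34), y)) = 1/(49921 + (30/(-16 + 34) + 62*(-57))) = 1/(49921 + (30/18 - 3534)) = 1/(49921 + (30*(1/18) - 3534)) = 1/(49921 + (5/3 - 3534)) = 1/(49921 - 10597/3) = 1/(139166/3) = 3/139166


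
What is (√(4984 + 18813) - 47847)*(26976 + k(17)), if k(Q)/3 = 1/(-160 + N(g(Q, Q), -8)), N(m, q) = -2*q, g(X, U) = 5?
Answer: -20651514803/16 + 1294847*√23797/48 ≈ -1.2866e+9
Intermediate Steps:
k(Q) = -1/48 (k(Q) = 3/(-160 - 2*(-8)) = 3/(-160 + 16) = 3/(-144) = 3*(-1/144) = -1/48)
(√(4984 + 18813) - 47847)*(26976 + k(17)) = (√(4984 + 18813) - 47847)*(26976 - 1/48) = (√23797 - 47847)*(1294847/48) = (-47847 + √23797)*(1294847/48) = -20651514803/16 + 1294847*√23797/48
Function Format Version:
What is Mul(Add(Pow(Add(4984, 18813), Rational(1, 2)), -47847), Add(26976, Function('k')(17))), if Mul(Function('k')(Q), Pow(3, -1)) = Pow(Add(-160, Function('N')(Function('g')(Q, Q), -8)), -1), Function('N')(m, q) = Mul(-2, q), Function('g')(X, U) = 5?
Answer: Add(Rational(-20651514803, 16), Mul(Rational(1294847, 48), Pow(23797, Rational(1, 2)))) ≈ -1.2866e+9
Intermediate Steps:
Function('k')(Q) = Rational(-1, 48) (Function('k')(Q) = Mul(3, Pow(Add(-160, Mul(-2, -8)), -1)) = Mul(3, Pow(Add(-160, 16), -1)) = Mul(3, Pow(-144, -1)) = Mul(3, Rational(-1, 144)) = Rational(-1, 48))
Mul(Add(Pow(Add(4984, 18813), Rational(1, 2)), -47847), Add(26976, Function('k')(17))) = Mul(Add(Pow(Add(4984, 18813), Rational(1, 2)), -47847), Add(26976, Rational(-1, 48))) = Mul(Add(Pow(23797, Rational(1, 2)), -47847), Rational(1294847, 48)) = Mul(Add(-47847, Pow(23797, Rational(1, 2))), Rational(1294847, 48)) = Add(Rational(-20651514803, 16), Mul(Rational(1294847, 48), Pow(23797, Rational(1, 2))))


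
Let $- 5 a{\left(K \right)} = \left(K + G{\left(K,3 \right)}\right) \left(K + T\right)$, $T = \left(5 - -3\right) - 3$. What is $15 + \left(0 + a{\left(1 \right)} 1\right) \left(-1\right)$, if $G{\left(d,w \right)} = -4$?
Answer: $\frac{57}{5} \approx 11.4$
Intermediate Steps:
$T = 5$ ($T = \left(5 + 3\right) - 3 = 8 - 3 = 5$)
$a{\left(K \right)} = - \frac{\left(-4 + K\right) \left(5 + K\right)}{5}$ ($a{\left(K \right)} = - \frac{\left(K - 4\right) \left(K + 5\right)}{5} = - \frac{\left(-4 + K\right) \left(5 + K\right)}{5}$)
$15 + \left(0 + a{\left(1 \right)} 1\right) \left(-1\right) = 15 + \left(0 + \left(4 - \frac{1}{5} - \frac{1^{2}}{5}\right) 1\right) \left(-1\right) = 15 + \left(0 + \left(4 - \frac{1}{5} - \frac{1}{5}\right) 1\right) \left(-1\right) = 15 + \left(0 + \frac{18}{5} \cdot 1\right) \left(-1\right) = 15 + \left(0 + \frac{18}{5}\right) \left(-1\right) = 15 + \frac{18}{5} \left(-1\right) = 15 - \frac{18}{5} = \frac{57}{5}$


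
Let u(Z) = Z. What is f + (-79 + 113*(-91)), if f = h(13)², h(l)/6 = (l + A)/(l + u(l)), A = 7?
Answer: -1747578/169 ≈ -10341.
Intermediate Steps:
h(l) = 3*(7 + l)/l (h(l) = 6*((l + 7)/(l + l)) = 6*((7 + l)/((2*l))) = 6*((7 + l)*(1/(2*l))) = 6*((7 + l)/(2*l)) = 3*(7 + l)/l)
f = 3600/169 (f = (3 + 21/13)² = (60/13)² = 3600/169 ≈ 21.302)
f + (-79 + 113*(-91)) = 3600/169 + (-79 + 113*(-91)) = 3600/169 + (-79 - 10283) = 3600/169 - 10362 = -1747578/169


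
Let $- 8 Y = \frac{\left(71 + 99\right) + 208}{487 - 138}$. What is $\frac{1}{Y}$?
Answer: $- \frac{1396}{189} \approx -7.3862$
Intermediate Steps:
$Y = - \frac{189}{1396}$ ($Y = - \frac{\left(\left(71 + 99\right) + 208\right) \frac{1}{487 - 138}}{8} = - \frac{\left(170 + 208\right) \frac{1}{349}}{8} = - \frac{378 \cdot \frac{1}{349}}{8} = \left(- \frac{1}{8}\right) \frac{378}{349} = - \frac{189}{1396} \approx -0.13539$)
$\frac{1}{Y} = \frac{1}{- \frac{189}{1396}} = - \frac{1396}{189}$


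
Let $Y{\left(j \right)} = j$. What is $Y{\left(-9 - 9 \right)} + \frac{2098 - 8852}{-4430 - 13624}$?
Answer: $- \frac{159109}{9027} \approx -17.626$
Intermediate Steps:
$Y{\left(-9 - 9 \right)} + \frac{2098 - 8852}{-4430 - 13624} = \left(-9 - 9\right) + \frac{2098 - 8852}{-4430 - 13624} = \left(-9 - 9\right) - \frac{6754}{-18054} = -18 - - \frac{3377}{9027} = -18 + \frac{3377}{9027} = - \frac{159109}{9027}$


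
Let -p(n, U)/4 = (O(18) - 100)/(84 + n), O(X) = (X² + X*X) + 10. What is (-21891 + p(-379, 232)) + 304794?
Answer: 83458617/295 ≈ 2.8291e+5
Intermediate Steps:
O(X) = 10 + 2*X² (O(X) = (X² + X²) + 10 = 2*X² + 10 = 10 + 2*X²)
p(n, U) = -2232/(84 + n) (p(n, U) = -4*((10 + 2*18²) - 100)/(84 + n) = -4*((10 + 2*324) - 100)/(84 + n) = -4*((10 + 648) - 100)/(84 + n) = -4*(658 - 100)/(84 + n) = -2232/(84 + n))
(-21891 + p(-379, 232)) + 304794 = (-21891 - 2232/(84 - 379)) + 304794 = (-21891 - 2232/(-295)) + 304794 = (-21891 - 2232*(-1/295)) + 304794 = (-21891 + 2232/295) + 304794 = -6455613/295 + 304794 = 83458617/295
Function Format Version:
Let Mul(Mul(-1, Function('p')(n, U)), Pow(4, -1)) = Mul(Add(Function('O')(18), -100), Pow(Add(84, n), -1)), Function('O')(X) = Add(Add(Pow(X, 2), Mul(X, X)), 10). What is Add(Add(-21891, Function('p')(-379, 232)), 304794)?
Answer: Rational(83458617, 295) ≈ 2.8291e+5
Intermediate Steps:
Function('O')(X) = Add(10, Mul(2, Pow(X, 2))) (Function('O')(X) = Add(Add(Pow(X, 2), Pow(X, 2)), 10) = Add(Mul(2, Pow(X, 2)), 10) = Add(10, Mul(2, Pow(X, 2))))
Function('p')(n, U) = Mul(-2232, Pow(Add(84, n), -1)) (Function('p')(n, U) = Mul(-4, Mul(Add(Add(10, Mul(2, Pow(18, 2))), -100), Pow(Add(84, n), -1))) = Mul(-4, Mul(Add(Add(10, Mul(2, 324)), -100), Pow(Add(84, n), -1))) = Mul(-4, Mul(Add(Add(10, 648), -100), Pow(Add(84, n), -1))) = Mul(-4, Mul(Add(658, -100), Pow(Add(84, n), -1))) = Mul(-4, Mul(558, Pow(Add(84, n), -1))) = Mul(-2232, Pow(Add(84, n), -1)))
Add(Add(-21891, Function('p')(-379, 232)), 304794) = Add(Add(-21891, Mul(-2232, Pow(Add(84, -379), -1))), 304794) = Add(Add(-21891, Mul(-2232, Pow(-295, -1))), 304794) = Add(Add(-21891, Mul(-2232, Rational(-1, 295))), 304794) = Add(Add(-21891, Rational(2232, 295)), 304794) = Add(Rational(-6455613, 295), 304794) = Rational(83458617, 295)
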